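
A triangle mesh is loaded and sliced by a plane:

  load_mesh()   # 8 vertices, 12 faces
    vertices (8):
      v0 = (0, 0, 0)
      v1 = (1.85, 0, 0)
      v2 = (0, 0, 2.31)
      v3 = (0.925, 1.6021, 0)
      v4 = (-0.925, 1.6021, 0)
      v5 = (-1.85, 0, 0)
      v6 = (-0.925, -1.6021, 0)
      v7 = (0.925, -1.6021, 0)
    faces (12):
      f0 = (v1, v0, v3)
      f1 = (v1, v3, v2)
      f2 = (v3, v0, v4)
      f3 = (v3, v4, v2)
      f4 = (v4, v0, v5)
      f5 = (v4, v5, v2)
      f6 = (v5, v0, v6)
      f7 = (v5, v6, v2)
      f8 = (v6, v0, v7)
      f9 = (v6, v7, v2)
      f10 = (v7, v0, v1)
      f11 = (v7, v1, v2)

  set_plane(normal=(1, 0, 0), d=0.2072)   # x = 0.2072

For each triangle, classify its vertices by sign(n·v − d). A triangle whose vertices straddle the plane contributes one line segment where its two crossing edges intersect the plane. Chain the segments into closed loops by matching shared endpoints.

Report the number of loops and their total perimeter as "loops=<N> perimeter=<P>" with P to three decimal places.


Straddling triangles (8 of 12):
  (v1,v0,v3) [+-+] → (0.2072, 0, 0)–(0.2072, 0.35887, 0)  len=0.3589
  (v1,v3,v2) [++-] → (0.2072, 0.35887, 1.79256)–(0.2072, 0, 2.05128)  len=0.4424
  (v3,v0,v4) [+--] → (0.2072, 0.35887, 0)–(0.2072, 1.6021, 0)  len=1.2432
  (v3,v4,v2) [+--] → (0.2072, 1.6021, 0)–(0.2072, 0.35887, 1.79256)  len=2.1815
  (v6,v0,v7) [--+] → (0.2072, -0.35887, 0)–(0.2072, -1.6021, 0)  len=1.2432
  (v6,v7,v2) [-+-] → (0.2072, -1.6021, 0)–(0.2072, -0.35887, 1.79256)  len=2.1815
  (v7,v0,v1) [+-+] → (0.2072, -0.35887, 0)–(0.2072, 0, 0)  len=0.3589
  (v7,v1,v2) [++-] → (0.2072, 0, 2.05128)–(0.2072, -0.35887, 1.79256)  len=0.4424

Chained into 1 loop(s):
  loop 1: 8 segments, perimeter = 8.4520
Total perimeter = 8.452

loops=1 perimeter=8.452


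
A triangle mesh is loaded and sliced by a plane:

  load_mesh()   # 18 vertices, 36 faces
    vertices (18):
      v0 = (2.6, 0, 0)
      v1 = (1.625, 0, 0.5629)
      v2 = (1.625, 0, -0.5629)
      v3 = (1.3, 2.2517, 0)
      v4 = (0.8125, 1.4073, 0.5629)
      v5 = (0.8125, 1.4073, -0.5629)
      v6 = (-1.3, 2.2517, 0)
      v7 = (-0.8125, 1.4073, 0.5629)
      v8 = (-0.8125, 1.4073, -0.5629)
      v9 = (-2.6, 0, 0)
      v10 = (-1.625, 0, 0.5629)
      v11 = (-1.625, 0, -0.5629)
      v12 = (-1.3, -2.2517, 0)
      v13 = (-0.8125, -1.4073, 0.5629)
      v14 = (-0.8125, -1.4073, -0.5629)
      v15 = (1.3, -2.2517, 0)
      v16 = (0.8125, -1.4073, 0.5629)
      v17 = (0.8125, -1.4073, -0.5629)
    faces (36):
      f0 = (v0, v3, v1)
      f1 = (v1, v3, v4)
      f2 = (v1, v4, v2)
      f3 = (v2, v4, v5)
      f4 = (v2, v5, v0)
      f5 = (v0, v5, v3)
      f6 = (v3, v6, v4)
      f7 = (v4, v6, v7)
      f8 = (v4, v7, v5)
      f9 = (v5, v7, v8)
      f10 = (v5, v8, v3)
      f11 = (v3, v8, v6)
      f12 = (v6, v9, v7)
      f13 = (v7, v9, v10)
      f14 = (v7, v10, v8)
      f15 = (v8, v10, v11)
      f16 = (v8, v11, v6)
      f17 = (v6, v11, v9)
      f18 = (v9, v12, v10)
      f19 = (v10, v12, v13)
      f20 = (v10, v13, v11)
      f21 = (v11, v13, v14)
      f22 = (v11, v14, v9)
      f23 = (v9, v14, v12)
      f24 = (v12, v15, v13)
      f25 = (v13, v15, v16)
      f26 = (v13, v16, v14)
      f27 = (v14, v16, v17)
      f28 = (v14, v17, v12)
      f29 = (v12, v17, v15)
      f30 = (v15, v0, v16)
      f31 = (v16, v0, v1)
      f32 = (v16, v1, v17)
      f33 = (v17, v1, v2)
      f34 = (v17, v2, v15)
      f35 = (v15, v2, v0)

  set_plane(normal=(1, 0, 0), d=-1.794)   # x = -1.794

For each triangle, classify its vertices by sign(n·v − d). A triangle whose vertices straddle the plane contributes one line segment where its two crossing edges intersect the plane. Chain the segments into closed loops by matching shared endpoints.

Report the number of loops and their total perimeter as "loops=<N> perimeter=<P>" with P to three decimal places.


loops=1 perimeter=5.886

Straddling triangles (6 of 36):
  (v6,v9,v7) [+-+] → (-1.794, 1.39605, 0)–(-1.794, 0.634564, 0.253817)  len=0.8027
  (v7,v9,v10) [+-+] → (-1.794, 0.634564, 0.253817)–(-1.794, 0, 0.465331)  len=0.6689
  (v6,v11,v9) [++-] → (-1.794, 0, -0.465331)–(-1.794, 1.39605, 0)  len=1.4716
  (v9,v12,v10) [-++] → (-1.794, -1.39605, 0)–(-1.794, 0, 0.465331)  len=1.4716
  (v11,v14,v9) [++-] → (-1.794, -0.634564, -0.253817)–(-1.794, 0, -0.465331)  len=0.6689
  (v9,v14,v12) [-++] → (-1.794, -0.634564, -0.253817)–(-1.794, -1.39605, 0)  len=0.8027

Chained into 1 loop(s):
  loop 1: 6 segments, perimeter = 5.8863
Total perimeter = 5.886


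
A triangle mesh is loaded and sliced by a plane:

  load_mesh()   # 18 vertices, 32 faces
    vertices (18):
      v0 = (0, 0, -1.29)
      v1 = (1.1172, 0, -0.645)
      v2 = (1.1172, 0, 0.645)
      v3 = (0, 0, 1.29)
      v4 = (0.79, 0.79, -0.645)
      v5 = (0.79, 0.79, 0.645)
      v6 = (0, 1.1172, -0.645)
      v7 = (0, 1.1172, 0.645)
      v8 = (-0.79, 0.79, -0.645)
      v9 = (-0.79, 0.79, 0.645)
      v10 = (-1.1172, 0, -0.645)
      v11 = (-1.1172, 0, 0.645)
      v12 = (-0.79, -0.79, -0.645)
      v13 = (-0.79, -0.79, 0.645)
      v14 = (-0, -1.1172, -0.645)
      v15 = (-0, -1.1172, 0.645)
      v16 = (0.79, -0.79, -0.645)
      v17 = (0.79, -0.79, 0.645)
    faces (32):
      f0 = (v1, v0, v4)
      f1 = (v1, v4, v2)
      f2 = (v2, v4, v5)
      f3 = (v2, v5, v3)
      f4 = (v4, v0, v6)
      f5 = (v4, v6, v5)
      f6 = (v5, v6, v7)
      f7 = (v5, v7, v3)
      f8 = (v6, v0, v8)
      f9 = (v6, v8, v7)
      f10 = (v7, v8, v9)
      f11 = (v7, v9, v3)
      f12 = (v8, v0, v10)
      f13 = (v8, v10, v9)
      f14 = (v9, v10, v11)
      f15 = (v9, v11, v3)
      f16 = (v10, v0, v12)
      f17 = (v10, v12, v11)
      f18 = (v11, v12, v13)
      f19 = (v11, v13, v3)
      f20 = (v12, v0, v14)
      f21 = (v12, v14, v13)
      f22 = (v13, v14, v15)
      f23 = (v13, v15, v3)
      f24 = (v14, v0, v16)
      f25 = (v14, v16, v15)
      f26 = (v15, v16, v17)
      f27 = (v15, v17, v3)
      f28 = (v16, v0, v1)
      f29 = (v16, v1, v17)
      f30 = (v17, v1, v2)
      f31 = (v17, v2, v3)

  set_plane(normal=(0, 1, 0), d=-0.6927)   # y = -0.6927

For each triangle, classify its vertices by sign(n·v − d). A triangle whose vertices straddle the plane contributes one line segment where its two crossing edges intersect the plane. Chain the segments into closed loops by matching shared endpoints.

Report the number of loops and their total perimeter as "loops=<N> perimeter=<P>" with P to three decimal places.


Straddling triangles (12 of 32):
  (v10,v0,v12) [++-] → (-0.6927, -0.6927, -0.724441)–(-0.830299, -0.6927, -0.645)  len=0.1589
  (v10,v12,v11) [+-+] → (-0.830299, -0.6927, -0.645)–(-0.830299, -0.6927, -0.486118)  len=0.1589
  (v11,v12,v13) [+--] → (-0.830299, -0.6927, -0.486118)–(-0.830299, -0.6927, 0.645)  len=1.1311
  (v11,v13,v3) [+-+] → (-0.830299, -0.6927, 0.645)–(-0.6927, -0.6927, 0.724441)  len=0.1589
  (v12,v0,v14) [-+-] → (-0.6927, -0.6927, -0.724441)–(0, -0.6927, -0.890079)  len=0.7122
  (v13,v15,v3) [--+] → (0, -0.6927, 0.890079)–(-0.6927, -0.6927, 0.724441)  len=0.7122
  (v14,v0,v16) [-+-] → (0, -0.6927, -0.890079)–(0.6927, -0.6927, -0.724441)  len=0.7122
  (v15,v17,v3) [--+] → (0.6927, -0.6927, 0.724441)–(0, -0.6927, 0.890079)  len=0.7122
  (v16,v0,v1) [-++] → (0.6927, -0.6927, -0.724441)–(0.830299, -0.6927, -0.645)  len=0.1589
  (v16,v1,v17) [-+-] → (0.830299, -0.6927, -0.645)–(0.830299, -0.6927, 0.486118)  len=1.1311
  (v17,v1,v2) [-++] → (0.830299, -0.6927, 0.486118)–(0.830299, -0.6927, 0.645)  len=0.1589
  (v17,v2,v3) [-++] → (0.830299, -0.6927, 0.645)–(0.6927, -0.6927, 0.724441)  len=0.1589

Chained into 1 loop(s):
  loop 1: 12 segments, perimeter = 6.0645
Total perimeter = 6.064

loops=1 perimeter=6.064


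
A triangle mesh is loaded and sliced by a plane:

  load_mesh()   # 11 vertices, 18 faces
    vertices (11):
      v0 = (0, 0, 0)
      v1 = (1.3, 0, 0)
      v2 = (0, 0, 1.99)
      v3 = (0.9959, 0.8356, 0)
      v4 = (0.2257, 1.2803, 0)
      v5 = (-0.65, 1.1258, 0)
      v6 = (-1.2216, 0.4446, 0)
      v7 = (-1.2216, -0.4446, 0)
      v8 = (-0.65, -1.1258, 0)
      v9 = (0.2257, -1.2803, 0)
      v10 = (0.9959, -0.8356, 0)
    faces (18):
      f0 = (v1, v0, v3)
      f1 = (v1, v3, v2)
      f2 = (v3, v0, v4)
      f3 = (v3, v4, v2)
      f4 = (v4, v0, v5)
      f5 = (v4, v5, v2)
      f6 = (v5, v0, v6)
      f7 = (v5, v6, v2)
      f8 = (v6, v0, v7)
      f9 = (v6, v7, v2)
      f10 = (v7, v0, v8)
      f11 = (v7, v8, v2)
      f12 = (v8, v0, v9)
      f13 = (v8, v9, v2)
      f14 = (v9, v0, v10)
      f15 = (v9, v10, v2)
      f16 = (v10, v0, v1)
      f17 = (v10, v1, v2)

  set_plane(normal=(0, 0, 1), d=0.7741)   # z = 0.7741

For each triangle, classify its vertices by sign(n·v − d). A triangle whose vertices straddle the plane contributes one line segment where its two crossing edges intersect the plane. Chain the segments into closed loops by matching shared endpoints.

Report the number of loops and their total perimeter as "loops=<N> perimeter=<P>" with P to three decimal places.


loops=1 perimeter=4.890

Straddling triangles (9 of 18):
  (v1,v3,v2) [--+] → (0.6085, 0.510556, 0.7741)–(0.794307, 0, 0.7741)  len=0.5433
  (v3,v4,v2) [--+] → (0.137904, 0.78227, 0.7741)–(0.6085, 0.510556, 0.7741)  len=0.5434
  (v4,v5,v2) [--+] → (-0.397153, 0.687869, 0.7741)–(0.137904, 0.78227, 0.7741)  len=0.5433
  (v5,v6,v2) [--+] → (-0.746404, 0.271653, 0.7741)–(-0.397153, 0.687869, 0.7741)  len=0.5433
  (v6,v7,v2) [--+] → (-0.746404, -0.271653, 0.7741)–(-0.746404, 0.271653, 0.7741)  len=0.5433
  (v7,v8,v2) [--+] → (-0.397153, -0.687869, 0.7741)–(-0.746404, -0.271653, 0.7741)  len=0.5433
  (v8,v9,v2) [--+] → (0.137904, -0.78227, 0.7741)–(-0.397153, -0.687869, 0.7741)  len=0.5433
  (v9,v10,v2) [--+] → (0.6085, -0.510556, 0.7741)–(0.137904, -0.78227, 0.7741)  len=0.5434
  (v10,v1,v2) [--+] → (0.794307, 0, 0.7741)–(0.6085, -0.510556, 0.7741)  len=0.5433

Chained into 1 loop(s):
  loop 1: 9 segments, perimeter = 4.8901
Total perimeter = 4.890


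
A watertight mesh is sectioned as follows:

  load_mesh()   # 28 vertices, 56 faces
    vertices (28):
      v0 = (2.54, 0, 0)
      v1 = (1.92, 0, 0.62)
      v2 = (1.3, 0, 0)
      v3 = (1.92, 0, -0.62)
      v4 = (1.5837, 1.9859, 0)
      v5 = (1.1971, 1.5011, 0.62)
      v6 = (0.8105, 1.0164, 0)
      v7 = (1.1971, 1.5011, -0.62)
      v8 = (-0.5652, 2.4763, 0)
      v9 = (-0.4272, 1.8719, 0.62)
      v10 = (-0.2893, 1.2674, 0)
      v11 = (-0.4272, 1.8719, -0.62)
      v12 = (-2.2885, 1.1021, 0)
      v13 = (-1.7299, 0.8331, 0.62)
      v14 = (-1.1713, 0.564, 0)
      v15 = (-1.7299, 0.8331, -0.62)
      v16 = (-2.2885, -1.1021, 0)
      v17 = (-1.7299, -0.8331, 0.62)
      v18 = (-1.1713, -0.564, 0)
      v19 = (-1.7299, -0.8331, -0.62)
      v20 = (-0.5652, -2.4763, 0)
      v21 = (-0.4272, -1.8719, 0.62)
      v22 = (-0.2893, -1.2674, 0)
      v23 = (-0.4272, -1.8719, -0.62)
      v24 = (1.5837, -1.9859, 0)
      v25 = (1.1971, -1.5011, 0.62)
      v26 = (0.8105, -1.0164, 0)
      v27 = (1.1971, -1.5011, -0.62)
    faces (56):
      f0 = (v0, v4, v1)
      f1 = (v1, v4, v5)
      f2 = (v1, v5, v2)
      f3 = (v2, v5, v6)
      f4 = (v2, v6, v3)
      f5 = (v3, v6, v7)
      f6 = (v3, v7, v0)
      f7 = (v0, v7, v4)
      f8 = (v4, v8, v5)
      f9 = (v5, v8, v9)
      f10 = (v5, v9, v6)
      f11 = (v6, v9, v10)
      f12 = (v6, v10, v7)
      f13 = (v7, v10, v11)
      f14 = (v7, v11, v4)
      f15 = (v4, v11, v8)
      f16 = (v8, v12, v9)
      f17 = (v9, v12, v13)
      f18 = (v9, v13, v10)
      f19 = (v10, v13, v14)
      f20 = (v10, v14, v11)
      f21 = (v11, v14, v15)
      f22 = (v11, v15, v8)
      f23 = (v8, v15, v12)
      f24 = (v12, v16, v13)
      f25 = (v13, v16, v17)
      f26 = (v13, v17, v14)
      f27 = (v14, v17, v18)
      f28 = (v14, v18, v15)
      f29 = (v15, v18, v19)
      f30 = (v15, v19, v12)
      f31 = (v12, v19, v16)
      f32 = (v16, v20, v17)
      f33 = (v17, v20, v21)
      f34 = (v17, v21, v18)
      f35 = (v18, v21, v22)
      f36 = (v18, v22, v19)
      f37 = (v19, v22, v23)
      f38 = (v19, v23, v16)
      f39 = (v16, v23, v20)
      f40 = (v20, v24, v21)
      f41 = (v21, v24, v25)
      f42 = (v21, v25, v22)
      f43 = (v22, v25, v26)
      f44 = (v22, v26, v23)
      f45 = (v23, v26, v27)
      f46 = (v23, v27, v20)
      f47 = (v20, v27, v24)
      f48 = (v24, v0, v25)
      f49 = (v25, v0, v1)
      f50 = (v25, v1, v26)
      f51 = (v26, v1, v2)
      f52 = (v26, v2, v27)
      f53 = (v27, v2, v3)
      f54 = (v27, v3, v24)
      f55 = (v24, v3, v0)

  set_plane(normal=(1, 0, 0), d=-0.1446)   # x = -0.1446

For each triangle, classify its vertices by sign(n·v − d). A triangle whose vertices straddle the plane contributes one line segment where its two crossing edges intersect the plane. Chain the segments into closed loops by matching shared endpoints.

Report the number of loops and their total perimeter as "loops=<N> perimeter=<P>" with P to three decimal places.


Straddling triangles (16 of 56):
  (v4,v8,v5) [+-+] → (-0.1446, 2.38031, 0)–(-0.1446, 2.24355, 0.147973)  len=0.2015
  (v5,v8,v9) [+--] → (-0.1446, 2.24355, 0.147973)–(-0.1446, 1.80739, 0.62)  len=0.6427
  (v5,v9,v6) [+-+] → (-0.1446, 1.80739, 0.62)–(-0.1446, 1.67657, 0.478437)  len=0.1928
  (v6,v9,v10) [+--] → (-0.1446, 1.67657, 0.478437)–(-0.1446, 1.23438, 0)  len=0.6515
  (v6,v10,v7) [+-+] → (-0.1446, 1.23438, 0)–(-0.1446, 1.29015, -0.0603566)  len=0.0822
  (v7,v10,v11) [+--] → (-0.1446, 1.29015, -0.0603566)–(-0.1446, 1.80739, -0.62)  len=0.7621
  (v7,v11,v4) [+-+] → (-0.1446, 1.80739, -0.62)–(-0.1446, 1.88792, -0.532869)  len=0.1186
  (v4,v11,v8) [+--] → (-0.1446, 1.88792, -0.532869)–(-0.1446, 2.38031, 0)  len=0.7255
  (v20,v24,v21) [-+-] → (-0.1446, -2.38031, 0)–(-0.1446, -1.88792, 0.532869)  len=0.7255
  (v21,v24,v25) [-++] → (-0.1446, -1.88792, 0.532869)–(-0.1446, -1.80739, 0.62)  len=0.1186
  (v21,v25,v22) [-+-] → (-0.1446, -1.80739, 0.62)–(-0.1446, -1.29015, 0.0603566)  len=0.7621
  (v22,v25,v26) [-++] → (-0.1446, -1.29015, 0.0603566)–(-0.1446, -1.23438, 0)  len=0.0822
  (v22,v26,v23) [-+-] → (-0.1446, -1.23438, 0)–(-0.1446, -1.67657, -0.478437)  len=0.6515
  (v23,v26,v27) [-++] → (-0.1446, -1.67657, -0.478437)–(-0.1446, -1.80739, -0.62)  len=0.1928
  (v23,v27,v20) [-+-] → (-0.1446, -1.80739, -0.62)–(-0.1446, -2.24355, -0.147973)  len=0.6427
  (v20,v27,v24) [-++] → (-0.1446, -2.24355, -0.147973)–(-0.1446, -2.38031, 0)  len=0.2015

Chained into 2 loop(s):
  loop 1: 8 segments, perimeter = 3.3768
  loop 2: 8 segments, perimeter = 3.3768
Total perimeter = 6.754

loops=2 perimeter=6.754


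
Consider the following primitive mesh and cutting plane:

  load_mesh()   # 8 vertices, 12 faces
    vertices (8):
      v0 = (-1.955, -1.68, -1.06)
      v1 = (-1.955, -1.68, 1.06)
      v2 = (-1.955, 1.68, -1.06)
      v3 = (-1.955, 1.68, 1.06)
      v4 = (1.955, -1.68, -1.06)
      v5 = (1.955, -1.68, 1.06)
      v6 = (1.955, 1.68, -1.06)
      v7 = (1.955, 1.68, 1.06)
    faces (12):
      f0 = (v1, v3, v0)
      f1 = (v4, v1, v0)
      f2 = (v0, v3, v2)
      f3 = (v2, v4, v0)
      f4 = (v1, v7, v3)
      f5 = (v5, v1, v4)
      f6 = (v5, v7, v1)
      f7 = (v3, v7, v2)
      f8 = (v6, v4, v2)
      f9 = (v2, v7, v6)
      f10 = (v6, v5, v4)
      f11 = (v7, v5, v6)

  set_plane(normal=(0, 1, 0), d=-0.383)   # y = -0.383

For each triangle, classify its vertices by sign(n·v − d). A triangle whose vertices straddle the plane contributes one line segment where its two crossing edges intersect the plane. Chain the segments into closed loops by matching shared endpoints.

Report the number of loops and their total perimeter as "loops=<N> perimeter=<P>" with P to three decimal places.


Straddling triangles (8 of 12):
  (v1,v3,v0) [-+-] → (-1.955, -0.383, 1.06)–(-1.955, -0.383, -0.241655)  len=1.3017
  (v0,v3,v2) [-++] → (-1.955, -0.383, -0.241655)–(-1.955, -0.383, -1.06)  len=0.8183
  (v2,v4,v0) [+--] → (0.445693, -0.383, -1.06)–(-1.955, -0.383, -1.06)  len=2.4007
  (v1,v7,v3) [-++] → (-0.445693, -0.383, 1.06)–(-1.955, -0.383, 1.06)  len=1.5093
  (v5,v7,v1) [-+-] → (1.955, -0.383, 1.06)–(-0.445693, -0.383, 1.06)  len=2.4007
  (v6,v4,v2) [+-+] → (1.955, -0.383, -1.06)–(0.445693, -0.383, -1.06)  len=1.5093
  (v6,v5,v4) [+--] → (1.955, -0.383, 0.241655)–(1.955, -0.383, -1.06)  len=1.3017
  (v7,v5,v6) [+-+] → (1.955, -0.383, 1.06)–(1.955, -0.383, 0.241655)  len=0.8183

Chained into 1 loop(s):
  loop 1: 8 segments, perimeter = 12.0600
Total perimeter = 12.060

loops=1 perimeter=12.060


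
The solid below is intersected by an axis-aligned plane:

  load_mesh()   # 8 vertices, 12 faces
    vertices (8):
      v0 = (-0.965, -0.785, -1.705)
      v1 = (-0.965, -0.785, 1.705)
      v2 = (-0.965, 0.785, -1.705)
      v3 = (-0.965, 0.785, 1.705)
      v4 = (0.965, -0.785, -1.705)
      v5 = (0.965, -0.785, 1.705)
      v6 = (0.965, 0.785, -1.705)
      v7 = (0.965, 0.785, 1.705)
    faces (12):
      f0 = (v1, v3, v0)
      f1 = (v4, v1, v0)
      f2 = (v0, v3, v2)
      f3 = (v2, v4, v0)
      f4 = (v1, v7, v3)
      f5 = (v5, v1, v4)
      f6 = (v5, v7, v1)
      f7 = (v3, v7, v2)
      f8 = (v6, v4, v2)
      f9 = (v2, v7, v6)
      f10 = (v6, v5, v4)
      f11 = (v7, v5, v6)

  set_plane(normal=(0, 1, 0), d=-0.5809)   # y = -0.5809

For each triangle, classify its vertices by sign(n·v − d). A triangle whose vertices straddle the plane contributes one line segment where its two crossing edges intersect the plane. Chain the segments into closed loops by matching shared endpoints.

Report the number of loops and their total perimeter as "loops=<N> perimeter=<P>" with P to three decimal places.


Straddling triangles (8 of 12):
  (v1,v3,v0) [-+-] → (-0.965, -0.5809, 1.705)–(-0.965, -0.5809, -1.2617)  len=2.9667
  (v0,v3,v2) [-++] → (-0.965, -0.5809, -1.2617)–(-0.965, -0.5809, -1.705)  len=0.4433
  (v2,v4,v0) [+--] → (0.7141, -0.5809, -1.705)–(-0.965, -0.5809, -1.705)  len=1.6791
  (v1,v7,v3) [-++] → (-0.7141, -0.5809, 1.705)–(-0.965, -0.5809, 1.705)  len=0.2509
  (v5,v7,v1) [-+-] → (0.965, -0.5809, 1.705)–(-0.7141, -0.5809, 1.705)  len=1.6791
  (v6,v4,v2) [+-+] → (0.965, -0.5809, -1.705)–(0.7141, -0.5809, -1.705)  len=0.2509
  (v6,v5,v4) [+--] → (0.965, -0.5809, 1.2617)–(0.965, -0.5809, -1.705)  len=2.9667
  (v7,v5,v6) [+-+] → (0.965, -0.5809, 1.705)–(0.965, -0.5809, 1.2617)  len=0.4433

Chained into 1 loop(s):
  loop 1: 8 segments, perimeter = 10.6800
Total perimeter = 10.680

loops=1 perimeter=10.680


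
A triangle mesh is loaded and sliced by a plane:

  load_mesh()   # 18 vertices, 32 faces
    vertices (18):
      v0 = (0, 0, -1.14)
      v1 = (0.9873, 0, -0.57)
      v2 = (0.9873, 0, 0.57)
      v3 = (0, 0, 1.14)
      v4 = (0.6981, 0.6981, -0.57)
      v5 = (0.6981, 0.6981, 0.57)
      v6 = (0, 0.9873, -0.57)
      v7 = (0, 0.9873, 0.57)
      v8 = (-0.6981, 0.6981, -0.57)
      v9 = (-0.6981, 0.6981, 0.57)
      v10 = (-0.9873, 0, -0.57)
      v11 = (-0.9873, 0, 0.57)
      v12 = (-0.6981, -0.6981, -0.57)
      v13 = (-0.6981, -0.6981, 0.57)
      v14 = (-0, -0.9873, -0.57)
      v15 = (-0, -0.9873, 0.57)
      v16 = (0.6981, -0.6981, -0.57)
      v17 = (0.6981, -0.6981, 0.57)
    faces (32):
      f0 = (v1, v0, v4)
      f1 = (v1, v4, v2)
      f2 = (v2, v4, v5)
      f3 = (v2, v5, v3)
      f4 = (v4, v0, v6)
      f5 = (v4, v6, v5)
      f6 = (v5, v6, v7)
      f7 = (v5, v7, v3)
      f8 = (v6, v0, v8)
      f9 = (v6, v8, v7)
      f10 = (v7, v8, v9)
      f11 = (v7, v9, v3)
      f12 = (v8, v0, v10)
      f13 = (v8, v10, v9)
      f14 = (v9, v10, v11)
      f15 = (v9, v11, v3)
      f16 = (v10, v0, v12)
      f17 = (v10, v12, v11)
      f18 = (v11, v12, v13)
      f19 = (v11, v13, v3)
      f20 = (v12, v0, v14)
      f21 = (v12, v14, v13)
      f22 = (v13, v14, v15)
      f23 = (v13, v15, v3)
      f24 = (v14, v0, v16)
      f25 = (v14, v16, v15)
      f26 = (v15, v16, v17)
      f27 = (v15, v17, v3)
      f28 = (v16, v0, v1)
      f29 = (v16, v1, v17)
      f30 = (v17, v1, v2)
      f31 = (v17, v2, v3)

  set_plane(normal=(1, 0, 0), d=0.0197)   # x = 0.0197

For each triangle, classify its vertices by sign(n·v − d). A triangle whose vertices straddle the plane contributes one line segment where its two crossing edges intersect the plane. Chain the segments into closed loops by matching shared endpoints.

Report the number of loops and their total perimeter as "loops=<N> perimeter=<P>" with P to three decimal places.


loops=1 perimeter=6.792

Straddling triangles (12 of 32):
  (v1,v0,v4) [+-+] → (0.0197, 0, -1.12863)–(0.0197, 0.0197, -1.12391)  len=0.0203
  (v2,v5,v3) [++-] → (0.0197, 0.0197, 1.12391)–(0.0197, 0, 1.12863)  len=0.0203
  (v4,v0,v6) [+--] → (0.0197, 0.0197, -1.12391)–(0.0197, 0.979139, -0.57)  len=1.1079
  (v4,v6,v5) [+-+] → (0.0197, 0.979139, -0.57)–(0.0197, 0.979139, -0.53783)  len=0.0322
  (v5,v6,v7) [+--] → (0.0197, 0.979139, -0.53783)–(0.0197, 0.979139, 0.57)  len=1.1078
  (v5,v7,v3) [+--] → (0.0197, 0.979139, 0.57)–(0.0197, 0.0197, 1.12391)  len=1.1079
  (v14,v0,v16) [--+] → (0.0197, -0.0197, -1.12391)–(0.0197, -0.979139, -0.57)  len=1.1079
  (v14,v16,v15) [-+-] → (0.0197, -0.979139, -0.57)–(0.0197, -0.979139, 0.53783)  len=1.1078
  (v15,v16,v17) [-++] → (0.0197, -0.979139, 0.53783)–(0.0197, -0.979139, 0.57)  len=0.0322
  (v15,v17,v3) [-+-] → (0.0197, -0.979139, 0.57)–(0.0197, -0.0197, 1.12391)  len=1.1079
  (v16,v0,v1) [+-+] → (0.0197, -0.0197, -1.12391)–(0.0197, 0, -1.12863)  len=0.0203
  (v17,v2,v3) [++-] → (0.0197, 0, 1.12863)–(0.0197, -0.0197, 1.12391)  len=0.0203

Chained into 1 loop(s):
  loop 1: 12 segments, perimeter = 6.7924
Total perimeter = 6.792


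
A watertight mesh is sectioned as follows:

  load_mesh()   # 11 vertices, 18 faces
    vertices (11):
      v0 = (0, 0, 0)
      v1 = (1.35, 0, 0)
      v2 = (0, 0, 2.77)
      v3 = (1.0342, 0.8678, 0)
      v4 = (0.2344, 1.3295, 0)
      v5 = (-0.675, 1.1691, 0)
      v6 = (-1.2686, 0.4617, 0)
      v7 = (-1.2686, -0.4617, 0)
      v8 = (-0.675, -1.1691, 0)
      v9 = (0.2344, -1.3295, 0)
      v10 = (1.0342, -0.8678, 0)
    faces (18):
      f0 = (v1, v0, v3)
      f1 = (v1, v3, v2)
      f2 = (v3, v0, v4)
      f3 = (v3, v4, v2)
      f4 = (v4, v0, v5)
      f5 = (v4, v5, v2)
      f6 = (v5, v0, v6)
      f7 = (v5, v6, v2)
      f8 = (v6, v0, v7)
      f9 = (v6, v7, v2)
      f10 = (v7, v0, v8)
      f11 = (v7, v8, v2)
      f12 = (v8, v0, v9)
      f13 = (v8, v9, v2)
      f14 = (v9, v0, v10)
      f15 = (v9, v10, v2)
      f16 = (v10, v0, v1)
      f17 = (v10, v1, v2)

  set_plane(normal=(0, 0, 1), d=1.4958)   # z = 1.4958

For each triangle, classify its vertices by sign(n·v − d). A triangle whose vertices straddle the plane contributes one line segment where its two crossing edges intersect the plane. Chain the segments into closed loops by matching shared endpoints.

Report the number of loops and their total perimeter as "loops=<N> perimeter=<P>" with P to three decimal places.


Straddling triangles (9 of 18):
  (v1,v3,v2) [--+] → (0.475732, 0.399188, 1.4958)–(0.621, 0, 1.4958)  len=0.4248
  (v3,v4,v2) [--+] → (0.107824, 0.61157, 1.4958)–(0.475732, 0.399188, 1.4958)  len=0.4248
  (v4,v5,v2) [--+] → (-0.3105, 0.537786, 1.4958)–(0.107824, 0.61157, 1.4958)  len=0.4248
  (v5,v6,v2) [--+] → (-0.583556, 0.212382, 1.4958)–(-0.3105, 0.537786, 1.4958)  len=0.4248
  (v6,v7,v2) [--+] → (-0.583556, -0.212382, 1.4958)–(-0.583556, 0.212382, 1.4958)  len=0.4248
  (v7,v8,v2) [--+] → (-0.3105, -0.537786, 1.4958)–(-0.583556, -0.212382, 1.4958)  len=0.4248
  (v8,v9,v2) [--+] → (0.107824, -0.61157, 1.4958)–(-0.3105, -0.537786, 1.4958)  len=0.4248
  (v9,v10,v2) [--+] → (0.475732, -0.399188, 1.4958)–(0.107824, -0.61157, 1.4958)  len=0.4248
  (v10,v1,v2) [--+] → (0.621, 0, 1.4958)–(0.475732, -0.399188, 1.4958)  len=0.4248

Chained into 1 loop(s):
  loop 1: 9 segments, perimeter = 3.8231
Total perimeter = 3.823

loops=1 perimeter=3.823


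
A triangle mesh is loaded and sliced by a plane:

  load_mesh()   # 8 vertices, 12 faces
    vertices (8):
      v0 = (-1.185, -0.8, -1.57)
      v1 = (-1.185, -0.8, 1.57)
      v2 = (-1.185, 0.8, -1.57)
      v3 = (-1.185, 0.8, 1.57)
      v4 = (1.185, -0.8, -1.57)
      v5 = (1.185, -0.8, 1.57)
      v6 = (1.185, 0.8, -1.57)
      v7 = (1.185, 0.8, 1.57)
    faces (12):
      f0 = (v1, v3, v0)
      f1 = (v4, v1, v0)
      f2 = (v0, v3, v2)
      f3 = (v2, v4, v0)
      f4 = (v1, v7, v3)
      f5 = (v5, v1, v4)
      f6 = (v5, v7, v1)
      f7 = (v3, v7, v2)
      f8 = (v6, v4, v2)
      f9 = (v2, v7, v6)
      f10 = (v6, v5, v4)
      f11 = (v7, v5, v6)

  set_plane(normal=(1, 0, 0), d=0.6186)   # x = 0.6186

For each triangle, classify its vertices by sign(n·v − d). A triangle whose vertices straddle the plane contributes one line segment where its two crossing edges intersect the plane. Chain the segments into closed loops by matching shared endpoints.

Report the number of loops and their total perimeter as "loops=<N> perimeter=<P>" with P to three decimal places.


loops=1 perimeter=9.480

Straddling triangles (8 of 12):
  (v4,v1,v0) [+--] → (0.6186, -0.8, -0.81958)–(0.6186, -0.8, -1.57)  len=0.7504
  (v2,v4,v0) [-+-] → (0.6186, -0.41762, -1.57)–(0.6186, -0.8, -1.57)  len=0.3824
  (v1,v7,v3) [-+-] → (0.6186, 0.41762, 1.57)–(0.6186, 0.8, 1.57)  len=0.3824
  (v5,v1,v4) [+-+] → (0.6186, -0.8, 1.57)–(0.6186, -0.8, -0.81958)  len=2.3896
  (v5,v7,v1) [++-] → (0.6186, 0.41762, 1.57)–(0.6186, -0.8, 1.57)  len=1.2176
  (v3,v7,v2) [-+-] → (0.6186, 0.8, 1.57)–(0.6186, 0.8, 0.81958)  len=0.7504
  (v6,v4,v2) [++-] → (0.6186, -0.41762, -1.57)–(0.6186, 0.8, -1.57)  len=1.2176
  (v2,v7,v6) [-++] → (0.6186, 0.8, 0.81958)–(0.6186, 0.8, -1.57)  len=2.3896

Chained into 1 loop(s):
  loop 1: 8 segments, perimeter = 9.4800
Total perimeter = 9.480


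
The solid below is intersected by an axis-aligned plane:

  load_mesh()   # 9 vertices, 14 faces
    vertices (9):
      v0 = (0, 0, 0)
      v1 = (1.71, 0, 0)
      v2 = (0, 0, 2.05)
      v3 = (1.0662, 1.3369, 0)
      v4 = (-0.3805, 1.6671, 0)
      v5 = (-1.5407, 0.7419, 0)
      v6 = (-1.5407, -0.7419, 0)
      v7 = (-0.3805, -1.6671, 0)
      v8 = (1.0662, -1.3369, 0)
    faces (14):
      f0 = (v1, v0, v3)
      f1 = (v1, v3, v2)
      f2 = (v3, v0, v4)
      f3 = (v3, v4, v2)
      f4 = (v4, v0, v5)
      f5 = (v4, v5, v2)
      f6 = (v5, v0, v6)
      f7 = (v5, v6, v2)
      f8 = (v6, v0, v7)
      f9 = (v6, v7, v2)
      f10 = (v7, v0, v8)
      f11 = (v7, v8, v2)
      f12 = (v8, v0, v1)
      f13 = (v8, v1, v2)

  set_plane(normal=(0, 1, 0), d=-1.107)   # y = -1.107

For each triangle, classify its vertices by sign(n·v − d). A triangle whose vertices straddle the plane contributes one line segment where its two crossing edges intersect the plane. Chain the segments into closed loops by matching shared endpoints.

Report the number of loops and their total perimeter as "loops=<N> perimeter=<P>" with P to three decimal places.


loops=1 perimeter=4.982

Straddling triangles (6 of 14):
  (v6,v0,v7) [++-] → (-0.252662, -1.107, 0)–(-1.08286, -1.107, 0)  len=0.8302
  (v6,v7,v2) [+-+] → (-1.08286, -1.107, 0)–(-0.252662, -1.107, 0.688744)  len=1.0787
  (v7,v0,v8) [-+-] → (-0.252662, -1.107, 0)–(0.882851, -1.107, 0)  len=1.1355
  (v7,v8,v2) [--+] → (0.882851, -1.107, 0.352528)–(-0.252662, -1.107, 0.688744)  len=1.1842
  (v8,v0,v1) [-++] → (0.882851, -1.107, 0)–(1.17691, -1.107, 0)  len=0.2941
  (v8,v1,v2) [-++] → (1.17691, -1.107, 0)–(0.882851, -1.107, 0.352528)  len=0.4591

Chained into 1 loop(s):
  loop 1: 6 segments, perimeter = 4.9818
Total perimeter = 4.982


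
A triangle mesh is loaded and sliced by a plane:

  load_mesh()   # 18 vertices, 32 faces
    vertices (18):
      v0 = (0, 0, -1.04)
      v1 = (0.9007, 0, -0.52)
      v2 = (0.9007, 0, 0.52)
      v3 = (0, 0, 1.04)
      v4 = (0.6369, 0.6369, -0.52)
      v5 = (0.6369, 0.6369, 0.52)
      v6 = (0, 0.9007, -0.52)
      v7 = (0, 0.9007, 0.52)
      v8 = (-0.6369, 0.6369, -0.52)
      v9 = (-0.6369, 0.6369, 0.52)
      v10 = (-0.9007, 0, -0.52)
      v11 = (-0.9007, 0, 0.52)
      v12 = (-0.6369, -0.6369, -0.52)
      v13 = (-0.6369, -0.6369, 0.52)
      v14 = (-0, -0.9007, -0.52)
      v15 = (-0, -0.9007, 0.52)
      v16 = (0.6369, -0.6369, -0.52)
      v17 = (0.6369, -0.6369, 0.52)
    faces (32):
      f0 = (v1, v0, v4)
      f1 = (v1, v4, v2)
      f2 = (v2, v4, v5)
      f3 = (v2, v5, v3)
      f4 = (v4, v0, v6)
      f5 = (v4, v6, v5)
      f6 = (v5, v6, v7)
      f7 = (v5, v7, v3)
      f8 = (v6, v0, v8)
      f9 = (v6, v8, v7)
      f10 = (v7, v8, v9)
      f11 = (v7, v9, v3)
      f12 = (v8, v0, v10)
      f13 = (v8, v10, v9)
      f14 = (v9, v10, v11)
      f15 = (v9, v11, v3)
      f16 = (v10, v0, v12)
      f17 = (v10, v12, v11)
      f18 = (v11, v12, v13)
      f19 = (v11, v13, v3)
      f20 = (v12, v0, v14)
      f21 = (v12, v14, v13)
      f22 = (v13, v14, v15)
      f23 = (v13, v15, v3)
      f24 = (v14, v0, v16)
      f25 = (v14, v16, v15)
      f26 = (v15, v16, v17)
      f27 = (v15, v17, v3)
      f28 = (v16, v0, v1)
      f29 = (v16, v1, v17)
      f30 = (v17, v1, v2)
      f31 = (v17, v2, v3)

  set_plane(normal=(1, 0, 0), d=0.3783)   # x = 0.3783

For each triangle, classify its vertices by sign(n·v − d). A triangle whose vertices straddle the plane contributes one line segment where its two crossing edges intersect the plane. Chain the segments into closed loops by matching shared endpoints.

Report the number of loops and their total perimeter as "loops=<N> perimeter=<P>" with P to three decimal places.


loops=1 perimeter=5.325

Straddling triangles (12 of 32):
  (v1,v0,v4) [+-+] → (0.3783, 0, -0.821597)–(0.3783, 0.3783, -0.731135)  len=0.3890
  (v2,v5,v3) [++-] → (0.3783, 0.3783, 0.731135)–(0.3783, 0, 0.821597)  len=0.3890
  (v4,v0,v6) [+--] → (0.3783, 0.3783, -0.731135)–(0.3783, 0.744011, -0.52)  len=0.4223
  (v4,v6,v5) [+-+] → (0.3783, 0.744011, -0.52)–(0.3783, 0.744011, 0.0977296)  len=0.6177
  (v5,v6,v7) [+--] → (0.3783, 0.744011, 0.0977296)–(0.3783, 0.744011, 0.52)  len=0.4223
  (v5,v7,v3) [+--] → (0.3783, 0.744011, 0.52)–(0.3783, 0.3783, 0.731135)  len=0.4223
  (v14,v0,v16) [--+] → (0.3783, -0.3783, -0.731135)–(0.3783, -0.744011, -0.52)  len=0.4223
  (v14,v16,v15) [-+-] → (0.3783, -0.744011, -0.52)–(0.3783, -0.744011, -0.0977296)  len=0.4223
  (v15,v16,v17) [-++] → (0.3783, -0.744011, -0.0977296)–(0.3783, -0.744011, 0.52)  len=0.6177
  (v15,v17,v3) [-+-] → (0.3783, -0.744011, 0.52)–(0.3783, -0.3783, 0.731135)  len=0.4223
  (v16,v0,v1) [+-+] → (0.3783, -0.3783, -0.731135)–(0.3783, 0, -0.821597)  len=0.3890
  (v17,v2,v3) [++-] → (0.3783, 0, 0.821597)–(0.3783, -0.3783, 0.731135)  len=0.3890

Chained into 1 loop(s):
  loop 1: 12 segments, perimeter = 5.3250
Total perimeter = 5.325


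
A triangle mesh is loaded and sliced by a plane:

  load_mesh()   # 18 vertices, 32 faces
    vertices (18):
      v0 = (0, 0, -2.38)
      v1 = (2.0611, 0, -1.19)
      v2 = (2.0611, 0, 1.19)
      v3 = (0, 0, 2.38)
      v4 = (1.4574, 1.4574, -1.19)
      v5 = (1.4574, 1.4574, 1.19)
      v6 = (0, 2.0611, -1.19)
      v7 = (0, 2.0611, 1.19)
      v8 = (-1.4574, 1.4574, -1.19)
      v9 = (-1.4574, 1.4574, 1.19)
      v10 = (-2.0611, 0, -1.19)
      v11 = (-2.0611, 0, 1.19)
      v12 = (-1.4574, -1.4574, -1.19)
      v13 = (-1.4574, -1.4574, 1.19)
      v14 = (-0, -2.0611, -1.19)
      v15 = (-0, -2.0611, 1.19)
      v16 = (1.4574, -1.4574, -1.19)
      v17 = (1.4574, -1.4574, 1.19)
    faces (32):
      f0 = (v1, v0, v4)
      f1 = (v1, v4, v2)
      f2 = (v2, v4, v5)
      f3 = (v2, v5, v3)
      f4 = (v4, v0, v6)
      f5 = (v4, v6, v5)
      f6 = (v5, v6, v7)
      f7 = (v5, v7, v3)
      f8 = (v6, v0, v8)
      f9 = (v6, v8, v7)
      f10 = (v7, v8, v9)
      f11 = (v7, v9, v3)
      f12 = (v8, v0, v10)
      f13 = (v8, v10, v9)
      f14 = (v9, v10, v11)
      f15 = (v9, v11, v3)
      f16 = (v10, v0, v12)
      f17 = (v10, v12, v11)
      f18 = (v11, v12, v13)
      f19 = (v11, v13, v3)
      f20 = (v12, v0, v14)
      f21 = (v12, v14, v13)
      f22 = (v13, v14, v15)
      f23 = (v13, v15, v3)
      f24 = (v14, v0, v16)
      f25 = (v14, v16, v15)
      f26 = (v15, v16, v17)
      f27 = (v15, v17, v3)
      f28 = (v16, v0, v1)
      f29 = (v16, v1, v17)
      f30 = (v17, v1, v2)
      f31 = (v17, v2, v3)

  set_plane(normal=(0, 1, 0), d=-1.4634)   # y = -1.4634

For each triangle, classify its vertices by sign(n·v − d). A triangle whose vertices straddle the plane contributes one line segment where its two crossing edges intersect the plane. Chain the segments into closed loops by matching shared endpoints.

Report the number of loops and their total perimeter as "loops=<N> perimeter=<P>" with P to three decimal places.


Straddling triangles (8 of 32):
  (v12,v0,v14) [++-] → (0, -1.4634, -1.53509)–(-1.44292, -1.4634, -1.19)  len=1.4836
  (v12,v14,v13) [+-+] → (-1.44292, -1.4634, -1.19)–(-1.44292, -1.4634, 1.16635)  len=2.3563
  (v13,v14,v15) [+--] → (-1.44292, -1.4634, 1.16635)–(-1.44292, -1.4634, 1.19)  len=0.0237
  (v13,v15,v3) [+-+] → (-1.44292, -1.4634, 1.19)–(0, -1.4634, 1.53509)  len=1.4836
  (v14,v0,v16) [-++] → (0, -1.4634, -1.53509)–(1.44292, -1.4634, -1.19)  len=1.4836
  (v14,v16,v15) [-+-] → (1.44292, -1.4634, -1.19)–(1.44292, -1.4634, -1.16635)  len=0.0237
  (v15,v16,v17) [-++] → (1.44292, -1.4634, -1.16635)–(1.44292, -1.4634, 1.19)  len=2.3563
  (v15,v17,v3) [-++] → (1.44292, -1.4634, 1.19)–(0, -1.4634, 1.53509)  len=1.4836

Chained into 1 loop(s):
  loop 1: 8 segments, perimeter = 10.6944
Total perimeter = 10.694

loops=1 perimeter=10.694


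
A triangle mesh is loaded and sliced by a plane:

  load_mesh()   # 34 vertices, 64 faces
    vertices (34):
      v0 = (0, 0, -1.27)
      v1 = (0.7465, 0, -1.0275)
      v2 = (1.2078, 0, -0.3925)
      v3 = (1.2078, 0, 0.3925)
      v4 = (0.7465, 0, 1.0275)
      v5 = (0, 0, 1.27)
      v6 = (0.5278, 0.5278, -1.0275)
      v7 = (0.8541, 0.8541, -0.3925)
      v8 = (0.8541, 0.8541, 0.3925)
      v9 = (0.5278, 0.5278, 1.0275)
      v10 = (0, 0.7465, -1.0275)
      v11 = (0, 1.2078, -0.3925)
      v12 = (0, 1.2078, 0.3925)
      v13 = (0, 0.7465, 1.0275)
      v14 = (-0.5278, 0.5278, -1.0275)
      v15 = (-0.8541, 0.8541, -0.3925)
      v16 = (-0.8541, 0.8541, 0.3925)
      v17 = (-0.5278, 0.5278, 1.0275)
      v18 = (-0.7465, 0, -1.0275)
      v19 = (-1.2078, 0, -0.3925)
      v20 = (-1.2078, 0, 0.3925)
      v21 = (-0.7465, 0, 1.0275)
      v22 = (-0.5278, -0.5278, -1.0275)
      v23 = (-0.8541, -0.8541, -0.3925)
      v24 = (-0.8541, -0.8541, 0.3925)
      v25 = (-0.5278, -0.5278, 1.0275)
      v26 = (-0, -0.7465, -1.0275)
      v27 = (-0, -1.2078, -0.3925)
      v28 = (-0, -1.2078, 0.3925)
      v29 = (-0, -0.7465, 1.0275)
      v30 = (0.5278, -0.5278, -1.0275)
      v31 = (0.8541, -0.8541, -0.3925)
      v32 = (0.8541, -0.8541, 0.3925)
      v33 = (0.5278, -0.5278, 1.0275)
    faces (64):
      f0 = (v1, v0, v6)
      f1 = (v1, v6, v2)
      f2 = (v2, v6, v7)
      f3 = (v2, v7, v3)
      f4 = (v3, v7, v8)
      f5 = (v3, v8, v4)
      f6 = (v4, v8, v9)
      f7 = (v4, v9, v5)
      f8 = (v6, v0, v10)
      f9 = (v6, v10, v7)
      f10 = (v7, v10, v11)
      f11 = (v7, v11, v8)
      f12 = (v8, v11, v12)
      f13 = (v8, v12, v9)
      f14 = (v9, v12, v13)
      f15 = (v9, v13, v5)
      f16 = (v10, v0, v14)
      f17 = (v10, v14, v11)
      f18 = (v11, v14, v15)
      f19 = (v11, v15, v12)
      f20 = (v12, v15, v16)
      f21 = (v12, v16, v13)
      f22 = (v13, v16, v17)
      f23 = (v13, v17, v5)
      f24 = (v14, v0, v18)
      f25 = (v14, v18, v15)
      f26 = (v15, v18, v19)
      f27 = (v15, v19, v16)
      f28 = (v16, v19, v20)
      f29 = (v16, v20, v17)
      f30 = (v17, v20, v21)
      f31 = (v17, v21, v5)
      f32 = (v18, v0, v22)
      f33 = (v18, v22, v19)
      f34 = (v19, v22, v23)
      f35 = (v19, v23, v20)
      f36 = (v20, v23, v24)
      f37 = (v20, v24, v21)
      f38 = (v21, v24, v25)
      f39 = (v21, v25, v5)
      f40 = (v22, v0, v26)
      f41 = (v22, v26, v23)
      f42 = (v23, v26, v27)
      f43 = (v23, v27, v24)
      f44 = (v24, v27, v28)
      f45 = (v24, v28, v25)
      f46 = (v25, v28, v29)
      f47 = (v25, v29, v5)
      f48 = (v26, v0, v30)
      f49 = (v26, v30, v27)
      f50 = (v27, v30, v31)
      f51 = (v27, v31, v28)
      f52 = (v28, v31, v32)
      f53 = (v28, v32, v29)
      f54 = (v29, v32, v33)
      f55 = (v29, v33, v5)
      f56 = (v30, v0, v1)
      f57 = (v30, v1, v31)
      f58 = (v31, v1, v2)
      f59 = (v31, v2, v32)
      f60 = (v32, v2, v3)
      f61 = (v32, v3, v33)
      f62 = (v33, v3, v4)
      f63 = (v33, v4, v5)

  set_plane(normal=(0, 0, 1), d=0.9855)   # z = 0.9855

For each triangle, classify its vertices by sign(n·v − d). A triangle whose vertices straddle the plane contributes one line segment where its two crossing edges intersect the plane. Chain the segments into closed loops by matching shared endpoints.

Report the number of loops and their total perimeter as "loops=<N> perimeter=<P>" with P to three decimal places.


Straddling triangles (16 of 64):
  (v3,v8,v4) [--+] → (0.753617, 0.0564917, 0.9855)–(0.777011, 0, 0.9855)  len=0.0611
  (v4,v8,v9) [+-+] → (0.753617, 0.0564917, 0.9855)–(0.549382, 0.549382, 0.9855)  len=0.5335
  (v8,v12,v9) [--+] → (0.49289, 0.572776, 0.9855)–(0.549382, 0.549382, 0.9855)  len=0.0611
  (v9,v12,v13) [+-+] → (0.49289, 0.572776, 0.9855)–(0, 0.777011, 0.9855)  len=0.5335
  (v12,v16,v13) [--+] → (-0.0564917, 0.753617, 0.9855)–(0, 0.777011, 0.9855)  len=0.0611
  (v13,v16,v17) [+-+] → (-0.0564917, 0.753617, 0.9855)–(-0.549382, 0.549382, 0.9855)  len=0.5335
  (v16,v20,v17) [--+] → (-0.572776, 0.49289, 0.9855)–(-0.549382, 0.549382, 0.9855)  len=0.0611
  (v17,v20,v21) [+-+] → (-0.572776, 0.49289, 0.9855)–(-0.777011, 0, 0.9855)  len=0.5335
  (v20,v24,v21) [--+] → (-0.753617, -0.0564917, 0.9855)–(-0.777011, 0, 0.9855)  len=0.0611
  (v21,v24,v25) [+-+] → (-0.753617, -0.0564917, 0.9855)–(-0.549382, -0.549382, 0.9855)  len=0.5335
  (v24,v28,v25) [--+] → (-0.49289, -0.572776, 0.9855)–(-0.549382, -0.549382, 0.9855)  len=0.0611
  (v25,v28,v29) [+-+] → (-0.49289, -0.572776, 0.9855)–(0, -0.777011, 0.9855)  len=0.5335
  (v28,v32,v29) [--+] → (0.0564917, -0.753617, 0.9855)–(0, -0.777011, 0.9855)  len=0.0611
  (v29,v32,v33) [+-+] → (0.0564917, -0.753617, 0.9855)–(0.549382, -0.549382, 0.9855)  len=0.5335
  (v32,v3,v33) [--+] → (0.572776, -0.49289, 0.9855)–(0.549382, -0.549382, 0.9855)  len=0.0611
  (v33,v3,v4) [+-+] → (0.572776, -0.49289, 0.9855)–(0.777011, 0, 0.9855)  len=0.5335

Chained into 1 loop(s):
  loop 1: 16 segments, perimeter = 4.7574
Total perimeter = 4.757

loops=1 perimeter=4.757


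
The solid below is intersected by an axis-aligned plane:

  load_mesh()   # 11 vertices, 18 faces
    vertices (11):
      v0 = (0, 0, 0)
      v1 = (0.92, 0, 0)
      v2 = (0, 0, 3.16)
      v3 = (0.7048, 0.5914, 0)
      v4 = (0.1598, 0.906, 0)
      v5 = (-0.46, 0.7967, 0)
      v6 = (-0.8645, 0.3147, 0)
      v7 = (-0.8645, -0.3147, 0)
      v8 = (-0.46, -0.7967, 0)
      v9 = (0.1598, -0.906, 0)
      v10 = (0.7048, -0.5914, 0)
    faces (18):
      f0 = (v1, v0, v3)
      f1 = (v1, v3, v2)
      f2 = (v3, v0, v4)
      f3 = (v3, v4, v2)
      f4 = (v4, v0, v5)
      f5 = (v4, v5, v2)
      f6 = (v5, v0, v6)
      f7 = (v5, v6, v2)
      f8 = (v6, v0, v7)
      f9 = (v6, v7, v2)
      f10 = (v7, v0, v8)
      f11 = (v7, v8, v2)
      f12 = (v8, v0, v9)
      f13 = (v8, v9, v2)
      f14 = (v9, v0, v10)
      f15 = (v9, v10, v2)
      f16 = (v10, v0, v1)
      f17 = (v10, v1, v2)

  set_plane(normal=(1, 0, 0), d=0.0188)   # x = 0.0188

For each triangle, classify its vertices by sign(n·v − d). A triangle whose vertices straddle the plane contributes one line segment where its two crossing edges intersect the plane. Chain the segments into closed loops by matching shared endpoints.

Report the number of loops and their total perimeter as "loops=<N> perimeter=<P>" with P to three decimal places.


loops=1 perimeter=8.203

Straddling triangles (12 of 18):
  (v1,v0,v3) [+-+] → (0.0188, 0, 0)–(0.0188, 0.0157751, 0)  len=0.0158
  (v1,v3,v2) [++-] → (0.0188, 0.0157751, 3.07571)–(0.0188, 0, 3.09543)  len=0.0253
  (v3,v0,v4) [+-+] → (0.0188, 0.0157751, 0)–(0.0188, 0.106588, 0)  len=0.0908
  (v3,v4,v2) [++-] → (0.0188, 0.106588, 2.78824)–(0.0188, 0.0157751, 3.07571)  len=0.3015
  (v4,v0,v5) [+--] → (0.0188, 0.106588, 0)–(0.0188, 0.881135, 0)  len=0.7745
  (v4,v5,v2) [+--] → (0.0188, 0.881135, 0)–(0.0188, 0.106588, 2.78824)  len=2.8938
  (v8,v0,v9) [--+] → (0.0188, -0.106588, 0)–(0.0188, -0.881135, 0)  len=0.7745
  (v8,v9,v2) [-+-] → (0.0188, -0.881135, 0)–(0.0188, -0.106588, 2.78824)  len=2.8938
  (v9,v0,v10) [+-+] → (0.0188, -0.106588, 0)–(0.0188, -0.0157751, 0)  len=0.0908
  (v9,v10,v2) [++-] → (0.0188, -0.0157751, 3.07571)–(0.0188, -0.106588, 2.78824)  len=0.3015
  (v10,v0,v1) [+-+] → (0.0188, -0.0157751, 0)–(0.0188, 0, 0)  len=0.0158
  (v10,v1,v2) [++-] → (0.0188, 0, 3.09543)–(0.0188, -0.0157751, 3.07571)  len=0.0253

Chained into 1 loop(s):
  loop 1: 12 segments, perimeter = 8.2034
Total perimeter = 8.203
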